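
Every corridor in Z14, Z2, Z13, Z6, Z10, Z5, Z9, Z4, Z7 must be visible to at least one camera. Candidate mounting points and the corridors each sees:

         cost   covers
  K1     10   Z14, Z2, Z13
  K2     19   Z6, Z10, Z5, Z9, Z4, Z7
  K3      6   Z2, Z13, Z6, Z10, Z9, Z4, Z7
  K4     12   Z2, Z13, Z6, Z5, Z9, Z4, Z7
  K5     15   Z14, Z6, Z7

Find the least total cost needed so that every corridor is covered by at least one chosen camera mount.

K1, K3, K4 cover every corridor at cost 10 + 6 + 12 = 28.
Any cover uses at least 2 camera mounts; among all covering selections none totals below 28.

28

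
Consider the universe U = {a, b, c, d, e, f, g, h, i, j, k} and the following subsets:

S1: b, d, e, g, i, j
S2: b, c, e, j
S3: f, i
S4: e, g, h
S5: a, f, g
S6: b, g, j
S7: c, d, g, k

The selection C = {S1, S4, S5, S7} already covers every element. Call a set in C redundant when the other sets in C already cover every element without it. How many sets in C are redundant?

Drop S1: b, i, j uncovered — not redundant.
Drop S4: h uncovered — not redundant.
Drop S5: a, f uncovered — not redundant.
Drop S7: c, k uncovered — not redundant.
None of the sets in C is redundant.

0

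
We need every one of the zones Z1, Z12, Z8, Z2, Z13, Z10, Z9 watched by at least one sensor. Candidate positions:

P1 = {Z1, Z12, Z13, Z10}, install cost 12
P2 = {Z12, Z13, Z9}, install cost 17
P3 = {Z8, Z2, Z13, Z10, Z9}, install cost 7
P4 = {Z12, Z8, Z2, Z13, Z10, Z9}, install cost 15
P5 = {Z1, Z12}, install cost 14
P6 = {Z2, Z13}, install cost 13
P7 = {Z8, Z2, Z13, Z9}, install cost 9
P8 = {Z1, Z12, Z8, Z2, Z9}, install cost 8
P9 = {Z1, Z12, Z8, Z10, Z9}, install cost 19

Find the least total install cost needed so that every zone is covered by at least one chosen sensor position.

P3, P8 cover every zone at install cost 7 + 8 = 15.
Any cover uses at least 2 sensor positions; among all covering selections none totals below 15.

15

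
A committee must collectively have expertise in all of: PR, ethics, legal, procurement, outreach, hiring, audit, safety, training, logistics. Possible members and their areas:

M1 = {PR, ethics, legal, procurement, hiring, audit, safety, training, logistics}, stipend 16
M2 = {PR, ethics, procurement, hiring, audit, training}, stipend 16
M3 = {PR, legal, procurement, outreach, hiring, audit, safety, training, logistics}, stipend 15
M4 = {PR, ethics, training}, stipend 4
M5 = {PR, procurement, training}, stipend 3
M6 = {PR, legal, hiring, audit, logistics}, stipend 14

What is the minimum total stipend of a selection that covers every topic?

19

M3, M4 cover every topic at stipend 15 + 4 = 19.
Any cover uses at least 2 members; among all covering selections none totals below 19.
Greedy by coverage-per-stipend would pick M5, M3, M4 for 22 — worse than the optimum 19.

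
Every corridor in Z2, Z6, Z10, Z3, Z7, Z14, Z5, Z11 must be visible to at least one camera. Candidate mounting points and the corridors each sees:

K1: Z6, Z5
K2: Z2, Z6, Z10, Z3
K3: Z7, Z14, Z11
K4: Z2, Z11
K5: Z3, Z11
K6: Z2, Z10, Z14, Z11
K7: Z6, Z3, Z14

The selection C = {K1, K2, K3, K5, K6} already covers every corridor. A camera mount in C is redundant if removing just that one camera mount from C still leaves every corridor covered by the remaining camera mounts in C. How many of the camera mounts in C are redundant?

3

Drop K1: Z5 uncovered — not redundant.
Drop K2: the rest still cover every corridor — redundant.
Drop K3: Z7 uncovered — not redundant.
Drop K5: the rest still cover every corridor — redundant.
Drop K6: the rest still cover every corridor — redundant.
3 redundant: K2, K5, K6.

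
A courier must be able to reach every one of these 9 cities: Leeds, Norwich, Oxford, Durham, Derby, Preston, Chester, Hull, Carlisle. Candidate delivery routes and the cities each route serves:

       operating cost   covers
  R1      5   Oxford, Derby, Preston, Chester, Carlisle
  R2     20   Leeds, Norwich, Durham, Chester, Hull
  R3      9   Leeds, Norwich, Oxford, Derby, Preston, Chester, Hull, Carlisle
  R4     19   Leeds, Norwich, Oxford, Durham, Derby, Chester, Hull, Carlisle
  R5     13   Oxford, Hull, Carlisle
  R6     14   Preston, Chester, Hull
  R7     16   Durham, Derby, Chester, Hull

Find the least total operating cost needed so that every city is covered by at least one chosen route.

R1, R4 cover every city at operating cost 5 + 19 = 24.
Any cover uses at least 2 routes; among all covering selections none totals below 24.

24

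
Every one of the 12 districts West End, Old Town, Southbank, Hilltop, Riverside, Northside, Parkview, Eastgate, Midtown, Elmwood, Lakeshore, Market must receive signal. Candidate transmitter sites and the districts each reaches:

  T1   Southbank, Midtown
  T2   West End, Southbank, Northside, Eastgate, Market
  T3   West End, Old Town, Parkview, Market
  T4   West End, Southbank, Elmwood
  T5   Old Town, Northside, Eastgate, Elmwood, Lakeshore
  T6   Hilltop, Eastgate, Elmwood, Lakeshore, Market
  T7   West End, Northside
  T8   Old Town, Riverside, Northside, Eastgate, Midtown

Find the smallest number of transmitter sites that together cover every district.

4

T1, T3, T6, T8 together cover {West End, Old Town, Southbank, Hilltop, Riverside, Northside, Parkview, Eastgate, Midtown, Elmwood, Lakeshore, Market} — every district.
No 3 of the 8 transmitter sites cover everything (all 56 triples fall short), so 4 is minimum.
Greedy (largest uncovered first) would take T2, T5, T8, T3, T6 — 5 transmitter sites — but 4 suffice.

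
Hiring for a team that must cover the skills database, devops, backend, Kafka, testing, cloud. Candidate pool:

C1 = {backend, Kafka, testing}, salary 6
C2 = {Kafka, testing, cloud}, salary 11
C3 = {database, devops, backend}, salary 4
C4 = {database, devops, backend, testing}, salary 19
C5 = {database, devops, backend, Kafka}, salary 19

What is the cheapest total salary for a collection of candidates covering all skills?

15

C2, C3 cover every skill at salary 11 + 4 = 15.
Any cover uses at least 2 candidates; among all covering selections none totals below 15.
Greedy by coverage-per-salary would pick C3, C1, C2 for 21 — worse than the optimum 15.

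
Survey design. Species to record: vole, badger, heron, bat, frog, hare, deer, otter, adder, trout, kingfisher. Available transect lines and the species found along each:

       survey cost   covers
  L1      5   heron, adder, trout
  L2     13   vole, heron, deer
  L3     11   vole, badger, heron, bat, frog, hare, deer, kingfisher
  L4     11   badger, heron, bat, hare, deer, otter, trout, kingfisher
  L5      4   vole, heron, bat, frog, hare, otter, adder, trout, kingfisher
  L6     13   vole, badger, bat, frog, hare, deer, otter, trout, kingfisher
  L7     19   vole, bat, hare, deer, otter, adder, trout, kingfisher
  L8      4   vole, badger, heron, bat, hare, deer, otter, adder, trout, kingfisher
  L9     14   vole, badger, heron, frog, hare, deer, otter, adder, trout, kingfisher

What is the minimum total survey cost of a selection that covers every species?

L5, L8 cover every species at survey cost 4 + 4 = 8.
Any cover uses at least 2 transects; among all covering selections none totals below 8.

8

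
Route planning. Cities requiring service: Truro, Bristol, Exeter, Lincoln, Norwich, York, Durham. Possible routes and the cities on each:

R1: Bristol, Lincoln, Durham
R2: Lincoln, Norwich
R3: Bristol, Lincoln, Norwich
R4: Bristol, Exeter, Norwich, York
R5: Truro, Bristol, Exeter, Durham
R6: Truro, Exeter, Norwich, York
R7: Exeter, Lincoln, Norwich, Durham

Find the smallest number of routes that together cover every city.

2

R1, R6 together cover {Truro, Bristol, Exeter, Lincoln, Norwich, York, Durham} — every city.
No single route contains all 7 cities, so 2 is optimal.
Greedy (largest uncovered first) would take R4, R1, R5 — 3 routes — but 2 suffice.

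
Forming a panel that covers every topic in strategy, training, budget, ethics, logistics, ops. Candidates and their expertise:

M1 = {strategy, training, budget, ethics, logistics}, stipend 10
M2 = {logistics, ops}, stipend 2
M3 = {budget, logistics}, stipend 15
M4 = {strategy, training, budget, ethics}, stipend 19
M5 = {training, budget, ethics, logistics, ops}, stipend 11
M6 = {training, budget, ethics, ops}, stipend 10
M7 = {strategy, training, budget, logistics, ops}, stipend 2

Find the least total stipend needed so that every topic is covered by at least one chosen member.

12

M1, M2 cover every topic at stipend 10 + 2 = 12.
Any cover uses at least 2 members; among all covering selections none totals below 12.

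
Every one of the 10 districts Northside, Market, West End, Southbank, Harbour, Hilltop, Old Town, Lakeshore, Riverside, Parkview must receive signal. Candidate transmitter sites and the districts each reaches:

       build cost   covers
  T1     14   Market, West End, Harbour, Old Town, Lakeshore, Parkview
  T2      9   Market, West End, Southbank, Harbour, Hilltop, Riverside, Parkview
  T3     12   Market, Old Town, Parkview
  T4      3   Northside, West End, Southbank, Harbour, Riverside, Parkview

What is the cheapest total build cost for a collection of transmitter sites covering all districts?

26

T1, T2, T4 cover every district at build cost 14 + 9 + 3 = 26.
Any cover uses at least 3 transmitter sites; among all covering selections none totals below 26.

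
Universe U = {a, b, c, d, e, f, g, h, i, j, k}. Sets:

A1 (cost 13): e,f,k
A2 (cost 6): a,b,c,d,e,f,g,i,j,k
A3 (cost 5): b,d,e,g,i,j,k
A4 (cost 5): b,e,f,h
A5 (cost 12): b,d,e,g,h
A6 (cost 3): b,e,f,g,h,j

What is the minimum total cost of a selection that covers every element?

9

A2, A6 cover every element at cost 6 + 3 = 9.
Any cover uses at least 2 sets; among all covering selections none totals below 9.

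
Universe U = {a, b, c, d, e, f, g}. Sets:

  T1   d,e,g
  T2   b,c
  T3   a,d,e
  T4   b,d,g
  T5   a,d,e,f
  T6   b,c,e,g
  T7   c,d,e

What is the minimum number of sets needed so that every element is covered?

T5, T6 together cover {a, b, c, d, e, f, g} — every element.
No single set contains all 7 elements, so 2 is optimal.

2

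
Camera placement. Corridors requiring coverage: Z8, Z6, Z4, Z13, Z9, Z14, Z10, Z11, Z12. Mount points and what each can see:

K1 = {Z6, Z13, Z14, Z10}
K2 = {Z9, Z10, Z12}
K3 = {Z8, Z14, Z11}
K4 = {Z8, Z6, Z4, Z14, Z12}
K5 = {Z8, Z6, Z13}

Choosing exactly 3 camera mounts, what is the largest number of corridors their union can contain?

Choosing K1, K2, K3 covers {Z8, Z6, Z13, Z9, Z14, Z10, Z11, Z12} — 8 corridors.
No choice of 3 camera mounts does better; here Z4 is left uncovered.

8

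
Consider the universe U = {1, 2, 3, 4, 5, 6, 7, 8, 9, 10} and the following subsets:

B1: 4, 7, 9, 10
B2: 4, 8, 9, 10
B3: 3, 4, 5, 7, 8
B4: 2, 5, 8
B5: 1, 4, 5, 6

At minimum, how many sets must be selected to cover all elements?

B1, B3, B4, B5 together cover {1, 2, 3, 4, 5, 6, 7, 8, 9, 10} — every element.
No 3 of the 5 sets cover everything (all 10 triples fall short), so 4 is minimum.

4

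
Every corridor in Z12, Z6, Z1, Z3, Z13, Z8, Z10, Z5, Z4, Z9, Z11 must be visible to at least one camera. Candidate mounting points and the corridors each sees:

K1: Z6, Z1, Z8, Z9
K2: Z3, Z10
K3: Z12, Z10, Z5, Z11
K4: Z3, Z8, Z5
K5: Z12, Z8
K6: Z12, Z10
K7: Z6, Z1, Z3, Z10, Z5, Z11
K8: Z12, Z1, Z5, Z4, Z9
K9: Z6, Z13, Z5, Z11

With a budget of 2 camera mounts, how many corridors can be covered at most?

Choosing K7, K8 covers {Z12, Z6, Z1, Z3, Z10, Z5, Z4, Z9, Z11} — 9 corridors.
No choice of 2 camera mounts does better; here Z13, Z8 are left uncovered.

9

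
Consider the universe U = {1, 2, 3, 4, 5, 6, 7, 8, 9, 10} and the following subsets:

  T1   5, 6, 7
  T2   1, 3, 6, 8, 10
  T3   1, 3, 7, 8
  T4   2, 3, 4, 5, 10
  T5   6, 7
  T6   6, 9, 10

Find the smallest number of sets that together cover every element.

T3, T4, T6 together cover {1, 2, 3, 4, 5, 6, 7, 8, 9, 10} — every element.
No 2 of the 6 sets cover everything (all 15 pairs fall short), so 3 is minimum.
Greedy (largest uncovered first) would take T2, T4, T1, T6 — 4 sets — but 3 suffice.

3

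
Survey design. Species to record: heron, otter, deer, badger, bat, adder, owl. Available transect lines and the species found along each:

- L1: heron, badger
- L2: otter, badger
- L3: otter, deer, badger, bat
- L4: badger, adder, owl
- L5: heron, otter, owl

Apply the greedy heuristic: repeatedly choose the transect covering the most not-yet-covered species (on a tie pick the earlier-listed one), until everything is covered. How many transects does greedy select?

Pick 1: L3 covers 4 new species (otter, deer, badger, bat).
Pick 2: L4 covers 2 new species (adder, owl).
Pick 3: L1 covers 1 new species (heron).
Greedy uses 3 transects.

3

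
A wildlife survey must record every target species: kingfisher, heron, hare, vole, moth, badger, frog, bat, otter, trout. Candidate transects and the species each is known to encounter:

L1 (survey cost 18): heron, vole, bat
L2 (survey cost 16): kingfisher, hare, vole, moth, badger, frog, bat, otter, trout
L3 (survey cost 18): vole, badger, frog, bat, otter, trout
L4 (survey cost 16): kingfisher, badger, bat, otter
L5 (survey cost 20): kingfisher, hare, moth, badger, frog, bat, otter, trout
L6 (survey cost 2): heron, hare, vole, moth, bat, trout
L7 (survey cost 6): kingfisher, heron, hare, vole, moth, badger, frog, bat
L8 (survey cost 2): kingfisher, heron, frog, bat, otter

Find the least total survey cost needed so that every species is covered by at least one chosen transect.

10

L6, L7, L8 cover every species at survey cost 2 + 6 + 2 = 10.
Any cover uses at least 2 transects; among all covering selections none totals below 10.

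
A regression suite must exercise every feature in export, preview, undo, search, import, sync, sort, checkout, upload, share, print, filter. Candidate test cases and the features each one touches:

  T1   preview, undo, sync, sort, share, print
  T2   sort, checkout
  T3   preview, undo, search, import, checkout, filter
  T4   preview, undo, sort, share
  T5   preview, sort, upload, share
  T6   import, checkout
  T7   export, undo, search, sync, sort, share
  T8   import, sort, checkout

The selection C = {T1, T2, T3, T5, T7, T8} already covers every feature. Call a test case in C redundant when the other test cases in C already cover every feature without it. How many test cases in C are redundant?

2

Drop T1: print uncovered — not redundant.
Drop T2: the rest still cover every feature — redundant.
Drop T3: filter uncovered — not redundant.
Drop T5: upload uncovered — not redundant.
Drop T7: export uncovered — not redundant.
Drop T8: the rest still cover every feature — redundant.
2 redundant: T2, T8.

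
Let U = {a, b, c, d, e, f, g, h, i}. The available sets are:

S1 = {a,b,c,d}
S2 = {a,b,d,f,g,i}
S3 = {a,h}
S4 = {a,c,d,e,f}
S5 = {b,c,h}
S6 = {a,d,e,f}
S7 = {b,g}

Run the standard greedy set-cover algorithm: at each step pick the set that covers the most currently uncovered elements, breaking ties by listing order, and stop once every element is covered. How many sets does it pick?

3

Pick 1: S2 covers 6 new elements (a, b, d, f, g, i).
Pick 2: S4 covers 2 new elements (c, e).
Pick 3: S3 covers 1 new elements (h).
Greedy uses 3 sets.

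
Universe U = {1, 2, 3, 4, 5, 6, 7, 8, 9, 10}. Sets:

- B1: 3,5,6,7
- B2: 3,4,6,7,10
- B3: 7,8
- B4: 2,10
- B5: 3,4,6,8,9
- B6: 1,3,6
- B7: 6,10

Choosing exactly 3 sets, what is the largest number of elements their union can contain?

9

Choosing B1, B4, B5 covers {2, 3, 4, 5, 6, 7, 8, 9, 10} — 9 elements.
No choice of 3 sets does better; here 1 is left uncovered.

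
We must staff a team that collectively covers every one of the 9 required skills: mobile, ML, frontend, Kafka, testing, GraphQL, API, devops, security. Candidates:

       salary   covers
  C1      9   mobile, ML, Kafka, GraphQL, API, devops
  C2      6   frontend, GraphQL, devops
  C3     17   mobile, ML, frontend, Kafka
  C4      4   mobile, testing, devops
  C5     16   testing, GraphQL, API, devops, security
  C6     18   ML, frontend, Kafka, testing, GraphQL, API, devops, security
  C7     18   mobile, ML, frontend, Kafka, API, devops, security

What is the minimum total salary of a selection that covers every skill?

C4, C6 cover every skill at salary 4 + 18 = 22.
Any cover uses at least 2 candidates; among all covering selections none totals below 22.
Greedy by coverage-per-salary would pick C4, C1, C2, C5 for 35 — worse than the optimum 22.

22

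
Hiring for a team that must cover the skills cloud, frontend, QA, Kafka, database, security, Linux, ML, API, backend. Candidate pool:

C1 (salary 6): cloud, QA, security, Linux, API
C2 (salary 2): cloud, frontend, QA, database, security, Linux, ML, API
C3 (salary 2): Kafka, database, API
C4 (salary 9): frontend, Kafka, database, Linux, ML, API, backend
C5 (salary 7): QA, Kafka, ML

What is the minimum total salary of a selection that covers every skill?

11

C2, C4 cover every skill at salary 2 + 9 = 11.
Any cover uses at least 2 candidates; among all covering selections none totals below 11.
Greedy by coverage-per-salary would pick C2, C3, C4 for 13 — worse than the optimum 11.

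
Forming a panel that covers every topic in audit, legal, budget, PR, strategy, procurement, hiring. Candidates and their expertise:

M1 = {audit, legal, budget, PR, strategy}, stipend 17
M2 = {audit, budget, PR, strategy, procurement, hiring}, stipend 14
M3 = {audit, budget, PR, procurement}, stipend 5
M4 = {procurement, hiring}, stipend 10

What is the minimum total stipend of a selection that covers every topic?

27

M1, M4 cover every topic at stipend 17 + 10 = 27.
Any cover uses at least 2 members; among all covering selections none totals below 27.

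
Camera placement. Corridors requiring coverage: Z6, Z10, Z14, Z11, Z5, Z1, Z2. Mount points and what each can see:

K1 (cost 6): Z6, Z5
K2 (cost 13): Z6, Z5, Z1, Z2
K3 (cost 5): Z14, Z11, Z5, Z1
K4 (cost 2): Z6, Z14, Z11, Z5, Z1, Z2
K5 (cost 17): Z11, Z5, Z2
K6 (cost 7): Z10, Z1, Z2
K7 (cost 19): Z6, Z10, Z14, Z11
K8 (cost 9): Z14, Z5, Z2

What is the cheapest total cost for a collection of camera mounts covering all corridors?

K4, K6 cover every corridor at cost 2 + 7 = 9.
Any cover uses at least 2 camera mounts; among all covering selections none totals below 9.

9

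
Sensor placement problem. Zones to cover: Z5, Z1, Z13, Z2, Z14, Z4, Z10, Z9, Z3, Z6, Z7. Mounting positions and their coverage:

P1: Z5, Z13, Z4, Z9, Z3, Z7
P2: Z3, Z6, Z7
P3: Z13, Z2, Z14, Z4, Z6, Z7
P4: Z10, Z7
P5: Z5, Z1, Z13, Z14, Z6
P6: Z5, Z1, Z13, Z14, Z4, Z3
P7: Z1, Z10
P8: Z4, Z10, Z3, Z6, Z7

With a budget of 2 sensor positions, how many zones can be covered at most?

9

Choosing P1, P3 covers {Z5, Z13, Z2, Z14, Z4, Z9, Z3, Z6, Z7} — 9 zones.
No choice of 2 sensor positions does better; here Z1, Z10 are left uncovered.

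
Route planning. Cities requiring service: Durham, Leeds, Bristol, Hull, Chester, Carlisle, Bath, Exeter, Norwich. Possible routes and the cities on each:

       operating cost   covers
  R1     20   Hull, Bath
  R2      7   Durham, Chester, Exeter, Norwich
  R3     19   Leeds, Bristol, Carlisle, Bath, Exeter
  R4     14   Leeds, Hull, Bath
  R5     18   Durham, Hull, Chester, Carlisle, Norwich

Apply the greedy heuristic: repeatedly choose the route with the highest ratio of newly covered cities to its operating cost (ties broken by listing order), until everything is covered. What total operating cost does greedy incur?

Pick 1: R2 adds 4 new (Durham, Chester, Exeter, Norwich) at operating cost 7 (ratio 4/7).
Pick 2: R4 adds 3 new (Leeds, Hull, Bath) at operating cost 14 (ratio 3/14).
Pick 3: R3 adds 2 new (Bristol, Carlisle) at operating cost 19 (ratio 2/19).
Greedy total operating cost: 7 + 14 + 19 = 40. (The true optimum is 37, so greedy overshoots here.)

40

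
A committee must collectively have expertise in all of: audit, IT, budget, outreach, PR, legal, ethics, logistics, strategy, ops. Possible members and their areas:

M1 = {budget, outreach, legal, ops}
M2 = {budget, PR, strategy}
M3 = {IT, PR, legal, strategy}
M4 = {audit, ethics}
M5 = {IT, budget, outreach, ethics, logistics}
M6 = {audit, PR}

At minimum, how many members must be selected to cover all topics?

4

M1, M2, M4, M5 together cover {audit, IT, budget, outreach, PR, legal, ethics, logistics, strategy, ops} — every topic.
No 3 of the 6 members cover everything (all 20 triples fall short), so 4 is minimum.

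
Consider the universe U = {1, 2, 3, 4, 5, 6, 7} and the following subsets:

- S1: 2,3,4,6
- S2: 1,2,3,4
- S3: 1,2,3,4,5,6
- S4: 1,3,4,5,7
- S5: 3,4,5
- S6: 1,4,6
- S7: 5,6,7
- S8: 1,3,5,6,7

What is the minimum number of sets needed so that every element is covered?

S1, S4 together cover {1, 2, 3, 4, 5, 6, 7} — every element.
No single set contains all 7 elements, so 2 is optimal.

2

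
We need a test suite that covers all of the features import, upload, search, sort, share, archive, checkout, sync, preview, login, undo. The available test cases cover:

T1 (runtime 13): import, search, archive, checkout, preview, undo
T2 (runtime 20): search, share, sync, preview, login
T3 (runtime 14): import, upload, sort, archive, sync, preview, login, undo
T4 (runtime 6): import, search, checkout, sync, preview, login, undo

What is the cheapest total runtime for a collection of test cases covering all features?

40

T2, T3, T4 cover every feature at runtime 20 + 14 + 6 = 40.
Any cover uses at least 3 test cases; among all covering selections none totals below 40.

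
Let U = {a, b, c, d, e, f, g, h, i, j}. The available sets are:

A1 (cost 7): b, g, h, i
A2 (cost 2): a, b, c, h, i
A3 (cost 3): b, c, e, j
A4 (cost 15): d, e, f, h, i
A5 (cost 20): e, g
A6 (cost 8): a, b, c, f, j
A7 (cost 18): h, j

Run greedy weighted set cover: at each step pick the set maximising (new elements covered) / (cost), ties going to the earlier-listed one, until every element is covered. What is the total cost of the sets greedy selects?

Pick 1: A2 adds 5 new (a, b, c, h, i) at cost 2 (ratio 5/2).
Pick 2: A3 adds 2 new (e, j) at cost 3 (ratio 2/3).
Pick 3: A1 adds 1 new (g) at cost 7 (ratio 1/7).
Pick 4: A4 adds 2 new (d, f) at cost 15 (ratio 2/15).
Greedy total cost: 2 + 3 + 7 + 15 = 27.

27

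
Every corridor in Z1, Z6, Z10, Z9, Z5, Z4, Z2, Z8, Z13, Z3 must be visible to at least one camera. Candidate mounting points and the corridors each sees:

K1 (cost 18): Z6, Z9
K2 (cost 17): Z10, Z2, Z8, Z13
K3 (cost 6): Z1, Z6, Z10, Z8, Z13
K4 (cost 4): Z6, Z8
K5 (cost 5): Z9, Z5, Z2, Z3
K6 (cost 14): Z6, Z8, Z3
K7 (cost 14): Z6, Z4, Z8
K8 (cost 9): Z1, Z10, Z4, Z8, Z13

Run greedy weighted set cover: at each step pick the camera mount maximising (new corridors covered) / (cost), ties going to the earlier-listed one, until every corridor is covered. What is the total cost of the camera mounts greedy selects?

Pick 1: K3 adds 5 new (Z1, Z6, Z10, Z8, Z13) at cost 6 (ratio 5/6).
Pick 2: K5 adds 4 new (Z9, Z5, Z2, Z3) at cost 5 (ratio 4/5).
Pick 3: K8 adds 1 new (Z4) at cost 9 (ratio 1/9).
Greedy total cost: 6 + 5 + 9 = 20. (The true optimum is 18, so greedy overshoots here.)

20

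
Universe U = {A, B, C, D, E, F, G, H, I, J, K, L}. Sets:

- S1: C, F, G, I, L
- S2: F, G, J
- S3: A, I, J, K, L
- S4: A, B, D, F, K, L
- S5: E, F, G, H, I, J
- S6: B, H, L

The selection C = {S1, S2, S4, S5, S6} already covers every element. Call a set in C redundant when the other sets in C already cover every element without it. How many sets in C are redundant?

2

Drop S1: C uncovered — not redundant.
Drop S2: the rest still cover every element — redundant.
Drop S4: A, D, K uncovered — not redundant.
Drop S5: E uncovered — not redundant.
Drop S6: the rest still cover every element — redundant.
2 redundant: S2, S6.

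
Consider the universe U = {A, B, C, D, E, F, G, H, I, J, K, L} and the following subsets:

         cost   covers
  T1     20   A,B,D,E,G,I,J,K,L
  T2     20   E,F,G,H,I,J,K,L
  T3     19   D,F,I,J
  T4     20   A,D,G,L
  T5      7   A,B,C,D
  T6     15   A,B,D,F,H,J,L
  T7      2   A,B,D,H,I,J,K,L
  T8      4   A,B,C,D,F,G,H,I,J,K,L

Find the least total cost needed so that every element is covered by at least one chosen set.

T1, T8 cover every element at cost 20 + 4 = 24.
Any cover uses at least 2 sets; among all covering selections none totals below 24.

24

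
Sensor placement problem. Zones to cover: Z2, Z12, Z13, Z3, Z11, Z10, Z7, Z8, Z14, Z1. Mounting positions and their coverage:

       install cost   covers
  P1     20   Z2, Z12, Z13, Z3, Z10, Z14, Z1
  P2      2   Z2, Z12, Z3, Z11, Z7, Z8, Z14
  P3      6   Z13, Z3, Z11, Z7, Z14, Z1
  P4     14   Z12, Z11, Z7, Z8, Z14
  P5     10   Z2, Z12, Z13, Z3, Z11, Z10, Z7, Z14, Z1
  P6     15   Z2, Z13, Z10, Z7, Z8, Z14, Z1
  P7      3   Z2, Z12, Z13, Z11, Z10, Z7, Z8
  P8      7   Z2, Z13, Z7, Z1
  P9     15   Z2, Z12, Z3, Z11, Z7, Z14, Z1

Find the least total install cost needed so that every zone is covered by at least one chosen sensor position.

P3, P7 cover every zone at install cost 6 + 3 = 9.
Any cover uses at least 2 sensor positions; among all covering selections none totals below 9.
Greedy by coverage-per-install cost would pick P2, P7, P3 for 11 — worse than the optimum 9.

9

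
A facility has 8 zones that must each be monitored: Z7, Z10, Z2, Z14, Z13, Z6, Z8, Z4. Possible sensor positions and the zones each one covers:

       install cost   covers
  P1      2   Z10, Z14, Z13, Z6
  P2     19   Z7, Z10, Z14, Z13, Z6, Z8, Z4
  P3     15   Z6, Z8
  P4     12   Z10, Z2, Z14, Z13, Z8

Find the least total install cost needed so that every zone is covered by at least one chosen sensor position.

P2, P4 cover every zone at install cost 19 + 12 = 31.
Any cover uses at least 2 sensor positions; among all covering selections none totals below 31.
Greedy by coverage-per-install cost would pick P1, P4, P2 for 33 — worse than the optimum 31.

31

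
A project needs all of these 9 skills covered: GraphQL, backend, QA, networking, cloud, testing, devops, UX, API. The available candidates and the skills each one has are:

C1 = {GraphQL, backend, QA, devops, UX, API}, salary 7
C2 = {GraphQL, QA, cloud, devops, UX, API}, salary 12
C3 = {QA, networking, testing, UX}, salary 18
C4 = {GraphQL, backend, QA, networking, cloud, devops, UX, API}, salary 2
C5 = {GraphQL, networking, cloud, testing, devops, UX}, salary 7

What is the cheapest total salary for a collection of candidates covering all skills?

9

C4, C5 cover every skill at salary 2 + 7 = 9.
Any cover uses at least 2 candidates; among all covering selections none totals below 9.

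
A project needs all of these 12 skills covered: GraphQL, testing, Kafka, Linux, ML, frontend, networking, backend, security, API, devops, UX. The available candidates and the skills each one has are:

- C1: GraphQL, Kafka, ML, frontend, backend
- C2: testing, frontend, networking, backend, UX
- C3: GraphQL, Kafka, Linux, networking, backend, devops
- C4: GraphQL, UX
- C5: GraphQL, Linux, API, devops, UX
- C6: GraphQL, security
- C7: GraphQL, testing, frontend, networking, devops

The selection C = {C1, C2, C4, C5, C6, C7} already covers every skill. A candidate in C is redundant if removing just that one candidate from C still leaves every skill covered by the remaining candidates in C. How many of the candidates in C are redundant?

3

Drop C1: Kafka, ML uncovered — not redundant.
Drop C2: the rest still cover every skill — redundant.
Drop C4: the rest still cover every skill — redundant.
Drop C5: Linux, API uncovered — not redundant.
Drop C6: security uncovered — not redundant.
Drop C7: the rest still cover every skill — redundant.
3 redundant: C2, C4, C7.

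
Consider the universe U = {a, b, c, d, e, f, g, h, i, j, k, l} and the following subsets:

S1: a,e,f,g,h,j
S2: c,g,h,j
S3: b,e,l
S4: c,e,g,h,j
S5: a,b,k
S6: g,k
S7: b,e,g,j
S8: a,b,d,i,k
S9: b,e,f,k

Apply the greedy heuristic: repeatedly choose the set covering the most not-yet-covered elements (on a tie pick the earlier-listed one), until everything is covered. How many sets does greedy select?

4

Pick 1: S1 covers 6 new elements (a, e, f, g, h, j).
Pick 2: S8 covers 4 new elements (b, d, i, k).
Pick 3: S2 covers 1 new elements (c).
Pick 4: S3 covers 1 new elements (l).
Greedy uses 4 sets.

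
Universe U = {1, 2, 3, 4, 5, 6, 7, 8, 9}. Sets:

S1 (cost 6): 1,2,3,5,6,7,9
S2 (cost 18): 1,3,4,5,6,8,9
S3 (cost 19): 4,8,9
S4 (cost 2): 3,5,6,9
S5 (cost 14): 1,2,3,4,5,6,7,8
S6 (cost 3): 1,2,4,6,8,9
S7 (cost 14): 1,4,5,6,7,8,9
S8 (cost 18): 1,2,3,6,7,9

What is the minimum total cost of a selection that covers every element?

S1, S6 cover every element at cost 6 + 3 = 9.
Any cover uses at least 2 sets; among all covering selections none totals below 9.
Greedy by coverage-per-cost would pick S4, S6, S1 for 11 — worse than the optimum 9.

9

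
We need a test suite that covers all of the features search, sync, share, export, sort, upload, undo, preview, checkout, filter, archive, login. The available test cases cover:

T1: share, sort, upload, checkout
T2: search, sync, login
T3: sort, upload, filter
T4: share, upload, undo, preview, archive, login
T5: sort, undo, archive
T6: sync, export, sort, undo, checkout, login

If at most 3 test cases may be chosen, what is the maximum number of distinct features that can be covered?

Choosing T2, T4, T6 covers {search, sync, share, export, sort, upload, undo, preview, checkout, archive, login} — 11 features.
No choice of 3 test cases does better; here filter is left uncovered.

11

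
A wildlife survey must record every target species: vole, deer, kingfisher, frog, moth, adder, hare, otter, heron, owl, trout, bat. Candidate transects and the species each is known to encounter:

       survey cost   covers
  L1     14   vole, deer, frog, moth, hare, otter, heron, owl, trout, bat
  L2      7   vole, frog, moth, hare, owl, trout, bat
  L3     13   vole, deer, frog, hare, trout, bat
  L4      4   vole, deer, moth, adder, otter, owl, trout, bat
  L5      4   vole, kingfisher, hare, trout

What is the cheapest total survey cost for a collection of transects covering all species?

L1, L4, L5 cover every species at survey cost 14 + 4 + 4 = 22.
Any cover uses at least 3 transects; among all covering selections none totals below 22.

22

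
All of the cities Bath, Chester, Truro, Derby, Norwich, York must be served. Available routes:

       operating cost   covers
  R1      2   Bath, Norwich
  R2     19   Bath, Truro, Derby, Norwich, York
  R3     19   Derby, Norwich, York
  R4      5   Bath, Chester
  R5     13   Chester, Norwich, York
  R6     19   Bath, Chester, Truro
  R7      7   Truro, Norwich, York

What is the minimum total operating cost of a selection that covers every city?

R2, R4 cover every city at operating cost 19 + 5 = 24.
Any cover uses at least 2 routes; among all covering selections none totals below 24.

24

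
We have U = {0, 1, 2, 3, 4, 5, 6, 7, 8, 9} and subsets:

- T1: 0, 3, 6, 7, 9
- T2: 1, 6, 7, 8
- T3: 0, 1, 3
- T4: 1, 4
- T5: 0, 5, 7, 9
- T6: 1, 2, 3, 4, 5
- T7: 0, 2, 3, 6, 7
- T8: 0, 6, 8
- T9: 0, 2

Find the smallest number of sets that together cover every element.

T1, T2, T6 together cover {0, 1, 2, 3, 4, 5, 6, 7, 8, 9} — every element.
No 2 of the 9 sets cover everything (all 36 pairs fall short), so 3 is minimum.

3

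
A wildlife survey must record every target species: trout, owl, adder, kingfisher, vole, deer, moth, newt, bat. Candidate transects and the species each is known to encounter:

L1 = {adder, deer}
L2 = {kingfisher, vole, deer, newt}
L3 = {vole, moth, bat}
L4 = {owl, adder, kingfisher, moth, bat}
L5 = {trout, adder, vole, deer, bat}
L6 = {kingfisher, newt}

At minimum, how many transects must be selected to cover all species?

3

L2, L4, L5 together cover {trout, owl, adder, kingfisher, vole, deer, moth, newt, bat} — every species.
No 2 of the 6 transects cover everything (all 15 pairs fall short), so 3 is minimum.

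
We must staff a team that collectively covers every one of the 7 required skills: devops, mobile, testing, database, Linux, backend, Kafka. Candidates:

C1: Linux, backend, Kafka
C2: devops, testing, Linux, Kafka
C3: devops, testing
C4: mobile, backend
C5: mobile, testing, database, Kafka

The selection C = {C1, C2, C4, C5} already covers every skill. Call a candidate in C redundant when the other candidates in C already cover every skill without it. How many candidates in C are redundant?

2

Drop C1: the rest still cover every skill — redundant.
Drop C2: devops uncovered — not redundant.
Drop C4: the rest still cover every skill — redundant.
Drop C5: database uncovered — not redundant.
2 redundant: C1, C4.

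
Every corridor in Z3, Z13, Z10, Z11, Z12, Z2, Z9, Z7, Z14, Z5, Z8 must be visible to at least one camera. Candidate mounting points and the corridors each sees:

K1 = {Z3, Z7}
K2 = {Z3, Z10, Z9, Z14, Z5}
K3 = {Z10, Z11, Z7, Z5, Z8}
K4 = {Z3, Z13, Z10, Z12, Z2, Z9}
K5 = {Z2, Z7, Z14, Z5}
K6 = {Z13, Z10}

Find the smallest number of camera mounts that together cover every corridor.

K2, K3, K4 together cover {Z3, Z13, Z10, Z11, Z12, Z2, Z9, Z7, Z14, Z5, Z8} — every corridor.
No 2 of the 6 camera mounts cover everything (all 15 pairs fall short), so 3 is minimum.

3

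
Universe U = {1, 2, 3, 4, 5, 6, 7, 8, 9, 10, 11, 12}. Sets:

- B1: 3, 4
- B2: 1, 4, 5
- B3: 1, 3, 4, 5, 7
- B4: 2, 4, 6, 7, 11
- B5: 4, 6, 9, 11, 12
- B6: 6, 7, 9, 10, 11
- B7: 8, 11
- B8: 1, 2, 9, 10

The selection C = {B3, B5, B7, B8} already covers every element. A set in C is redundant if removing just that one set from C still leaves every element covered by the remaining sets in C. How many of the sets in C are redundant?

0

Drop B3: 3, 5, 7 uncovered — not redundant.
Drop B5: 6, 12 uncovered — not redundant.
Drop B7: 8 uncovered — not redundant.
Drop B8: 2, 10 uncovered — not redundant.
None of the sets in C is redundant.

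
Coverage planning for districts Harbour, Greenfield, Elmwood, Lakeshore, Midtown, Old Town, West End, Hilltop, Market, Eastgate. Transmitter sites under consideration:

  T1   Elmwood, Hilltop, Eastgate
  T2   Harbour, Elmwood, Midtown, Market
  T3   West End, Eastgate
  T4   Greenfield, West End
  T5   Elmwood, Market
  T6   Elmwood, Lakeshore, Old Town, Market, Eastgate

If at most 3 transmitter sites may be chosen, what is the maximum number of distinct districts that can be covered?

Choosing T2, T4, T6 covers {Harbour, Greenfield, Elmwood, Lakeshore, Midtown, Old Town, West End, Market, Eastgate} — 9 districts.
No choice of 3 transmitter sites does better; here Hilltop is left uncovered.

9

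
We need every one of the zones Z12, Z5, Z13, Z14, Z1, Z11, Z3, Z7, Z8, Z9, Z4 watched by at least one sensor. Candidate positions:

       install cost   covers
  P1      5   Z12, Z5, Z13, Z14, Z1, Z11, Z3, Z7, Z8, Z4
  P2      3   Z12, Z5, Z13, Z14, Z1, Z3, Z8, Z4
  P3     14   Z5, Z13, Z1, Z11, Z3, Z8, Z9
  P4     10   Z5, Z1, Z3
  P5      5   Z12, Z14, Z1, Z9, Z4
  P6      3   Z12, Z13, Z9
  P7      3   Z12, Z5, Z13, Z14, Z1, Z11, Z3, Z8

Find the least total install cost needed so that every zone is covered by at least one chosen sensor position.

8

P1, P6 cover every zone at install cost 5 + 3 = 8.
Any cover uses at least 2 sensor positions; among all covering selections none totals below 8.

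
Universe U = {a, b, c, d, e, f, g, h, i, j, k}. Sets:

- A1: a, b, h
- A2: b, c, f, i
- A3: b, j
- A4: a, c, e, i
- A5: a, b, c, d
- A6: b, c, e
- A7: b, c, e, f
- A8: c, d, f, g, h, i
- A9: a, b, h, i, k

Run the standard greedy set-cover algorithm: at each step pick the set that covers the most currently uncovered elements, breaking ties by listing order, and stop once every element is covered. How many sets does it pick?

4

Pick 1: A8 covers 6 new elements (c, d, f, g, h, i).
Pick 2: A9 covers 3 new elements (a, b, k).
Pick 3: A3 covers 1 new elements (j).
Pick 4: A4 covers 1 new elements (e).
Greedy uses 4 sets.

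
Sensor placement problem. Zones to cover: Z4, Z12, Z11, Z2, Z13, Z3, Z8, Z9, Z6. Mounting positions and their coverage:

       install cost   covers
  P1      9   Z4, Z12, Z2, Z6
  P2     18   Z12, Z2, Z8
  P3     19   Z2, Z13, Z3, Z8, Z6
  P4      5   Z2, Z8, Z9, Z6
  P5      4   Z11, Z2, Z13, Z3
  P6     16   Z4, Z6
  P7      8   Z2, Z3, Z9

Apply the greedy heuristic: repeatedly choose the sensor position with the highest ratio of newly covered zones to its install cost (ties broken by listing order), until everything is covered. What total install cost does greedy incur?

18

Pick 1: P5 adds 4 new (Z11, Z2, Z13, Z3) at install cost 4 (ratio 4/4).
Pick 2: P4 adds 3 new (Z8, Z9, Z6) at install cost 5 (ratio 3/5).
Pick 3: P1 adds 2 new (Z4, Z12) at install cost 9 (ratio 2/9).
Greedy total install cost: 4 + 5 + 9 = 18.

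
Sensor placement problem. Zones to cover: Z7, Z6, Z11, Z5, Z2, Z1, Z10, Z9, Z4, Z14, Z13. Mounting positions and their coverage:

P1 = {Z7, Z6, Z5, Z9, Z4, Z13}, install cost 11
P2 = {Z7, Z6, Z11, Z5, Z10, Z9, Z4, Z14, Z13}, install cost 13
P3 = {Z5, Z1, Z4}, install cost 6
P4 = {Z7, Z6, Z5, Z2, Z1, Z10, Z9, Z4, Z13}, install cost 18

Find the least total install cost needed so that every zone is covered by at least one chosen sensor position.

P2, P4 cover every zone at install cost 13 + 18 = 31.
Any cover uses at least 2 sensor positions; among all covering selections none totals below 31.
Greedy by coverage-per-install cost would pick P2, P3, P4 for 37 — worse than the optimum 31.

31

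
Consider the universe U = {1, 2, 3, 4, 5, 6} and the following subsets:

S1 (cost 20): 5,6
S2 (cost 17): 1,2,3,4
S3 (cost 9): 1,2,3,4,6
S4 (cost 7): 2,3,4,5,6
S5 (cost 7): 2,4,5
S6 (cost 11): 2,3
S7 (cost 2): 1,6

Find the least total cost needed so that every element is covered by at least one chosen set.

9

S4, S7 cover every element at cost 7 + 2 = 9.
Any cover uses at least 2 sets; among all covering selections none totals below 9.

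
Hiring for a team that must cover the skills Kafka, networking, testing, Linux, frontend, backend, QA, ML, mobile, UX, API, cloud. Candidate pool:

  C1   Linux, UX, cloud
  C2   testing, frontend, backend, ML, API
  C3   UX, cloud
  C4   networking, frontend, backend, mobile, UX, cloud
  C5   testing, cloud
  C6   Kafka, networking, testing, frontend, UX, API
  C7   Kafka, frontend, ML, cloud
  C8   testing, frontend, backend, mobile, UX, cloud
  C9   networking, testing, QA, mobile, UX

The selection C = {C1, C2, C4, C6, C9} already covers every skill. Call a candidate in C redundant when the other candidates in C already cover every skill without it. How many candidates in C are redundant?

1

Drop C1: Linux uncovered — not redundant.
Drop C2: ML uncovered — not redundant.
Drop C4: the rest still cover every skill — redundant.
Drop C6: Kafka uncovered — not redundant.
Drop C9: QA uncovered — not redundant.
1 redundant: C4.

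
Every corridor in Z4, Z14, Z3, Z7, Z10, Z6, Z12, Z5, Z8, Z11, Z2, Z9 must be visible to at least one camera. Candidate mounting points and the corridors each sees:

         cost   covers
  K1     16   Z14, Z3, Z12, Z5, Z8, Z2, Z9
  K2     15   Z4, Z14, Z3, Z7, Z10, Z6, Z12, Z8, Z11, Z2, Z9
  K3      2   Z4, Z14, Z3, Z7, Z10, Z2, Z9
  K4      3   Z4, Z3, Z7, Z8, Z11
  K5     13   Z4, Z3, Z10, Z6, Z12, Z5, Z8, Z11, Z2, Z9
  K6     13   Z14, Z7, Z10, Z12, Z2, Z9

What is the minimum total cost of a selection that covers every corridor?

15

K3, K5 cover every corridor at cost 2 + 13 = 15.
Any cover uses at least 2 camera mounts; among all covering selections none totals below 15.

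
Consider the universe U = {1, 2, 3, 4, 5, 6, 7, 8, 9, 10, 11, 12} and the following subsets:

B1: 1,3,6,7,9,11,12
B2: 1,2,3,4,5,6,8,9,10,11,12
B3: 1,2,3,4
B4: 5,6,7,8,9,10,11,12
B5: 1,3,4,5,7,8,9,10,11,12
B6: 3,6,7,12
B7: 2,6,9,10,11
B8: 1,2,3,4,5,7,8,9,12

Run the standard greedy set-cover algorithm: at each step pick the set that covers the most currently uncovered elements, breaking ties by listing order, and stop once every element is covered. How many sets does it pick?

2

Pick 1: B2 covers 11 new elements (1, 2, 3, 4, 5, 6, 8, 9, 10, 11, 12).
Pick 2: B1 covers 1 new elements (7).
Greedy uses 2 sets.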